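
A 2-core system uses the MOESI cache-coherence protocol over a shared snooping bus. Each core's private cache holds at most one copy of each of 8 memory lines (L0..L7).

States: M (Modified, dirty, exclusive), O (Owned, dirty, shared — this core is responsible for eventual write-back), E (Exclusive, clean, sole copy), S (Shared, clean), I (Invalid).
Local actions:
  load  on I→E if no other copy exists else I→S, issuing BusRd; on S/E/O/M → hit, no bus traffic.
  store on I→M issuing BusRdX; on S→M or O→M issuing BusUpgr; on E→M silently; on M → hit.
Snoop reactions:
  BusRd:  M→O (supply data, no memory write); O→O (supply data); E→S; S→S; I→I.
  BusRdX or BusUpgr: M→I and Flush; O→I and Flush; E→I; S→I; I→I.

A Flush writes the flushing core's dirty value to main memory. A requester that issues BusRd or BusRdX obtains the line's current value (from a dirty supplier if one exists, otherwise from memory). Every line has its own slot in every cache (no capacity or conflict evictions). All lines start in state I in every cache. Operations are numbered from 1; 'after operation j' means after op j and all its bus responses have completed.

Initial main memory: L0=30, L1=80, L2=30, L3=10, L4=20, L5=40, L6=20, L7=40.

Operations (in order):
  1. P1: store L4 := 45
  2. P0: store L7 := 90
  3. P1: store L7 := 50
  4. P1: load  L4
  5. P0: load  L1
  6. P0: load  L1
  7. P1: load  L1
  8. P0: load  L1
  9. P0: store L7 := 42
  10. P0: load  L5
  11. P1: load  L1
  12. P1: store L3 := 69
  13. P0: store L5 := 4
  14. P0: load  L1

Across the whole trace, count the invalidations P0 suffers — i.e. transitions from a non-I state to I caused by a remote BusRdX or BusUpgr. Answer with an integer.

  op1 P1: store L4 := 45 → I/M on L4; bus BusRdX; mem=20
  op2 P0: store L7 := 90 → M/I on L7; bus BusRdX; mem=40
  op3 P1: store L7 := 50 → I/M on L7; bus BusRdX Flush; mem=90
  op4 P1: load  L4 → I/M on L4; bus (none); mem=20
  op5 P0: load  L1 → E/I on L1; bus BusRd; mem=80
  op6 P0: load  L1 → E/I on L1; bus (none); mem=80
  op7 P1: load  L1 → S/S on L1; bus BusRd; mem=80
  op8 P0: load  L1 → S/S on L1; bus (none); mem=80
  op9 P0: store L7 := 42 → M/I on L7; bus BusRdX Flush; mem=50
  op10 P0: load  L5 → E/I on L5; bus BusRd; mem=40
  op11 P1: load  L1 → S/S on L1; bus (none); mem=80
  op12 P1: store L3 := 69 → I/M on L3; bus BusRdX; mem=10
  op13 P0: store L5 := 4 → M/I on L5; bus (none); mem=40
  op14 P0: load  L1 → S/S on L1; bus (none); mem=80

invalidations = 1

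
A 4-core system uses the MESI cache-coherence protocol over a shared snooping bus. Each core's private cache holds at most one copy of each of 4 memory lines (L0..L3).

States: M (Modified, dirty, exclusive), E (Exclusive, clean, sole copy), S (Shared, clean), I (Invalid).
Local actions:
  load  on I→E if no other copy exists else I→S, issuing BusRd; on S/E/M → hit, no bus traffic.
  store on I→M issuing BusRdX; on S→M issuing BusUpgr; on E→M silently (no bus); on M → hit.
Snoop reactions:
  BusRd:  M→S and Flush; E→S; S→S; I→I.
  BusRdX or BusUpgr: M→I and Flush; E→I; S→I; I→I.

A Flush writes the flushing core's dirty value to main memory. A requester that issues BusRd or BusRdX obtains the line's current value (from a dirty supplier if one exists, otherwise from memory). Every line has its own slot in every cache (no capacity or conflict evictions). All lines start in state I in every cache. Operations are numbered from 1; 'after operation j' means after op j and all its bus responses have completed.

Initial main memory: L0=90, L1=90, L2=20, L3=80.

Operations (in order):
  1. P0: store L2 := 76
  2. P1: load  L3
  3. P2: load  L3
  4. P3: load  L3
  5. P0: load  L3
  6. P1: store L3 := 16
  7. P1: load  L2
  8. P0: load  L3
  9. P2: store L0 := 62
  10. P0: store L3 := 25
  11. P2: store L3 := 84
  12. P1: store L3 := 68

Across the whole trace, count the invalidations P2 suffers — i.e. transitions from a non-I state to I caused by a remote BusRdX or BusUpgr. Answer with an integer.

invalidations = 2

[1] P0: store L2 := 76 | P0:M(76), P1:I, P2:I, P3:I | bus: BusRdX
[2] P1: load  L3 | P0:I, P1:E(80), P2:I, P3:I | bus: BusRd
[3] P2: load  L3 | P0:I, P1:S(80), P2:S(80), P3:I | bus: BusRd
[4] P3: load  L3 | P0:I, P1:S(80), P2:S(80), P3:S(80) | bus: BusRd
[5] P0: load  L3 | P0:S(80), P1:S(80), P2:S(80), P3:S(80) | bus: BusRd
[6] P1: store L3 := 16 | P0:I, P1:M(16), P2:I, P3:I | bus: BusUpgr
[7] P1: load  L2 | P0:S(76), P1:S(76), P2:I, P3:I | bus: BusRd,Flush
[8] P0: load  L3 | P0:S(16), P1:S(16), P2:I, P3:I | bus: BusRd,Flush
[9] P2: store L0 := 62 | P0:I, P1:I, P2:M(62), P3:I | bus: BusRdX
[10] P0: store L3 := 25 | P0:M(25), P1:I, P2:I, P3:I | bus: BusUpgr
[11] P2: store L3 := 84 | P0:I, P1:I, P2:M(84), P3:I | bus: BusRdX,Flush
[12] P1: store L3 := 68 | P0:I, P1:M(68), P2:I, P3:I | bus: BusRdX,Flush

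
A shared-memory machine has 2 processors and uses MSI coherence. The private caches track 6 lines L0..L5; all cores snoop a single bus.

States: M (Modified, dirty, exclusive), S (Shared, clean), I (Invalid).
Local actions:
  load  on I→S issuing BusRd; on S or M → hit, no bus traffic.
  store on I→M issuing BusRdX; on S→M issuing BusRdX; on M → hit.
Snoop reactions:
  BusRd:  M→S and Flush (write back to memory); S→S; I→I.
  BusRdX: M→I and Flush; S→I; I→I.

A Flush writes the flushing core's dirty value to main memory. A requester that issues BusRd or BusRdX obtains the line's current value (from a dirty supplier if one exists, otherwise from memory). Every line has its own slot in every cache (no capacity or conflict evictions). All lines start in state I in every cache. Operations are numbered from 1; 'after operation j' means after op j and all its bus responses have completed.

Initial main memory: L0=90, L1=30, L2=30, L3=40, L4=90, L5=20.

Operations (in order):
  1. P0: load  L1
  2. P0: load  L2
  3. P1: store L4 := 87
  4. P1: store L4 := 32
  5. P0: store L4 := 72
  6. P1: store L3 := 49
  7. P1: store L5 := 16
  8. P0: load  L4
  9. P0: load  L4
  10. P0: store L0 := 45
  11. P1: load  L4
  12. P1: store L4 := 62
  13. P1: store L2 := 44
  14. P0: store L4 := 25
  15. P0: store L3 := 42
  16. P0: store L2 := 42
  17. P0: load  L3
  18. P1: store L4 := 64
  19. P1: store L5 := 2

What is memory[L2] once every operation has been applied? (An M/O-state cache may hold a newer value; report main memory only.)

[1] P0: load  L1 | P0:S(30), P1:I | bus: BusRd
[2] P0: load  L2 | P0:S(30), P1:I | bus: BusRd
[3] P1: store L4 := 87 | P0:I, P1:M(87) | bus: BusRdX
[4] P1: store L4 := 32 | P0:I, P1:M(32) | bus: none
[5] P0: store L4 := 72 | P0:M(72), P1:I | bus: BusRdX,Flush
[6] P1: store L3 := 49 | P0:I, P1:M(49) | bus: BusRdX
[7] P1: store L5 := 16 | P0:I, P1:M(16) | bus: BusRdX
[8] P0: load  L4 | P0:M(72), P1:I | bus: none
[9] P0: load  L4 | P0:M(72), P1:I | bus: none
[10] P0: store L0 := 45 | P0:M(45), P1:I | bus: BusRdX
[11] P1: load  L4 | P0:S(72), P1:S(72) | bus: BusRd,Flush
[12] P1: store L4 := 62 | P0:I, P1:M(62) | bus: BusRdX
[13] P1: store L2 := 44 | P0:I, P1:M(44) | bus: BusRdX
[14] P0: store L4 := 25 | P0:M(25), P1:I | bus: BusRdX,Flush
[15] P0: store L3 := 42 | P0:M(42), P1:I | bus: BusRdX,Flush
[16] P0: store L2 := 42 | P0:M(42), P1:I | bus: BusRdX,Flush
[17] P0: load  L3 | P0:M(42), P1:I | bus: none
[18] P1: store L4 := 64 | P0:I, P1:M(64) | bus: BusRdX,Flush
[19] P1: store L5 := 2 | P0:I, P1:M(2) | bus: none

memory[L2] = 44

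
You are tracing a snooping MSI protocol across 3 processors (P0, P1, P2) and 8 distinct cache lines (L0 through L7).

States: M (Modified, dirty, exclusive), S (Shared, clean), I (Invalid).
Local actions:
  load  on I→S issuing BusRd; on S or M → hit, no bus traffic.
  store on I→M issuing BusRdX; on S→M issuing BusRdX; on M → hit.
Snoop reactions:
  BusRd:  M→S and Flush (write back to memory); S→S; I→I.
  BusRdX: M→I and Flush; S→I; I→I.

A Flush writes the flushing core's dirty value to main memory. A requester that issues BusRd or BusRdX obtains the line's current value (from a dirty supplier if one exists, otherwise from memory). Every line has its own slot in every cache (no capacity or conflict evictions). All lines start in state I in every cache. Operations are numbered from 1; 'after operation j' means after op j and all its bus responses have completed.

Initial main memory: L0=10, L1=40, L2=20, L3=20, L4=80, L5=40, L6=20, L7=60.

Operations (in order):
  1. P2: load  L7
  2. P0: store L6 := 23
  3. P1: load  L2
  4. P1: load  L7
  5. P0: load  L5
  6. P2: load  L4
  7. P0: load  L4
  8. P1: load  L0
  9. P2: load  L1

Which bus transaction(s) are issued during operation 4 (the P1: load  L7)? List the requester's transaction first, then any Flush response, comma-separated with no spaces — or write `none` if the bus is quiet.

bus = BusRd

  op1 P2: load  L7 → I/I/S on L7; bus BusRd; mem=60
  op2 P0: store L6 := 23 → M/I/I on L6; bus BusRdX; mem=20
  op3 P1: load  L2 → I/S/I on L2; bus BusRd; mem=20
  op4 P1: load  L7 → I/S/S on L7; bus BusRd; mem=60
  op5 P0: load  L5 → S/I/I on L5; bus BusRd; mem=40
  op6 P2: load  L4 → I/I/S on L4; bus BusRd; mem=80
  op7 P0: load  L4 → S/I/S on L4; bus BusRd; mem=80
  op8 P1: load  L0 → I/S/I on L0; bus BusRd; mem=10
  op9 P2: load  L1 → I/I/S on L1; bus BusRd; mem=40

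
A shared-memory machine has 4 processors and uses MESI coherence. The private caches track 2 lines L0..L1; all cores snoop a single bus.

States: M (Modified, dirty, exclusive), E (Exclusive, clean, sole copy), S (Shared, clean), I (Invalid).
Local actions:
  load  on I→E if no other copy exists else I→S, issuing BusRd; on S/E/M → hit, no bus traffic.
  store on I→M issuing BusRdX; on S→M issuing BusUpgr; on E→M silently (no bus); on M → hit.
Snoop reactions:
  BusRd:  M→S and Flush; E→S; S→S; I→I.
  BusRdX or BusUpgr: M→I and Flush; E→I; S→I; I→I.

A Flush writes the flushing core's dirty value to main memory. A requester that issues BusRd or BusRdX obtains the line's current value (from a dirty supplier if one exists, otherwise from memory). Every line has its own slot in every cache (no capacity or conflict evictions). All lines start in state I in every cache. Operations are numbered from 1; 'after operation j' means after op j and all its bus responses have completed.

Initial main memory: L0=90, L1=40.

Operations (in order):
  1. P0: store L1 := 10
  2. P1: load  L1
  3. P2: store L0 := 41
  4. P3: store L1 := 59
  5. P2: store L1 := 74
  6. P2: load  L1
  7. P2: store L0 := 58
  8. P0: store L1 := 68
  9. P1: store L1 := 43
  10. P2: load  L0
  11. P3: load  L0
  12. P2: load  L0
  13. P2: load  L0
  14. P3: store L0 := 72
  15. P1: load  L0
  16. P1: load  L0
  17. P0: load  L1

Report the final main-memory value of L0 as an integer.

memory[L0] = 72

  op1 P0: store L1 := 10 → M/I/I/I on L1; bus BusRdX; mem=40
  op2 P1: load  L1 → S/S/I/I on L1; bus BusRd Flush; mem=10
  op3 P2: store L0 := 41 → I/I/M/I on L0; bus BusRdX; mem=90
  op4 P3: store L1 := 59 → I/I/I/M on L1; bus BusRdX; mem=10
  op5 P2: store L1 := 74 → I/I/M/I on L1; bus BusRdX Flush; mem=59
  op6 P2: load  L1 → I/I/M/I on L1; bus (none); mem=59
  op7 P2: store L0 := 58 → I/I/M/I on L0; bus (none); mem=90
  op8 P0: store L1 := 68 → M/I/I/I on L1; bus BusRdX Flush; mem=74
  op9 P1: store L1 := 43 → I/M/I/I on L1; bus BusRdX Flush; mem=68
  op10 P2: load  L0 → I/I/M/I on L0; bus (none); mem=90
  op11 P3: load  L0 → I/I/S/S on L0; bus BusRd Flush; mem=58
  op12 P2: load  L0 → I/I/S/S on L0; bus (none); mem=58
  op13 P2: load  L0 → I/I/S/S on L0; bus (none); mem=58
  op14 P3: store L0 := 72 → I/I/I/M on L0; bus BusUpgr; mem=58
  op15 P1: load  L0 → I/S/I/S on L0; bus BusRd Flush; mem=72
  op16 P1: load  L0 → I/S/I/S on L0; bus (none); mem=72
  op17 P0: load  L1 → S/S/I/I on L1; bus BusRd Flush; mem=43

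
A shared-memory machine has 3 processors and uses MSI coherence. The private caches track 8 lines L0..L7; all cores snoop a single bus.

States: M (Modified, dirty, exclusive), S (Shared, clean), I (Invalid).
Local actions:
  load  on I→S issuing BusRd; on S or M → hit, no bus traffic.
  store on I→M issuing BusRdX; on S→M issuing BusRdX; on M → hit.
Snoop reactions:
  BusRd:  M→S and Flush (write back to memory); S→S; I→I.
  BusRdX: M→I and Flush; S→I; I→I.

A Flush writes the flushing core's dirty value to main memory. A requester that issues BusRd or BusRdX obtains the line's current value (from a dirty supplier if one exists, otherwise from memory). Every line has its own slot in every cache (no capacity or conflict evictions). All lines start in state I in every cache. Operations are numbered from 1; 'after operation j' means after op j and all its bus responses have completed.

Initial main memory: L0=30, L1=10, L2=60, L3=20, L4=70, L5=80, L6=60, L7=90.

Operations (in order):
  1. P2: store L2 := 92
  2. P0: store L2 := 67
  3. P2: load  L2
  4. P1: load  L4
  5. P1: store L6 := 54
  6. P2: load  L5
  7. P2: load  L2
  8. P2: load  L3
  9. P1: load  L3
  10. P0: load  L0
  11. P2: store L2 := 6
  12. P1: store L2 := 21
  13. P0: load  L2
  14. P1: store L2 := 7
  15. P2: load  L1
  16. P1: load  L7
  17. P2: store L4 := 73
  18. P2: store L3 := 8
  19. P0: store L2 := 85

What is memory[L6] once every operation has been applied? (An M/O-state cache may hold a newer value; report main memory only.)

1. P2: store L2 := 92  bus=[BusRdX]  L2: P0=I P1=I P2=M  mem[L2]=60
2. P0: store L2 := 67  bus=[BusRdX,Flush]  L2: P0=M P1=I P2=I  mem[L2]=92
3. P2: load  L2  bus=[BusRd,Flush]  L2: P0=S P1=I P2=S  mem[L2]=67
4. P1: load  L4  bus=[BusRd]  L4: P0=I P1=S P2=I  mem[L4]=70
5. P1: store L6 := 54  bus=[BusRdX]  L6: P0=I P1=M P2=I  mem[L6]=60
6. P2: load  L5  bus=[BusRd]  L5: P0=I P1=I P2=S  mem[L5]=80
7. P2: load  L2  bus=[-]  L2: P0=S P1=I P2=S  mem[L2]=67
8. P2: load  L3  bus=[BusRd]  L3: P0=I P1=I P2=S  mem[L3]=20
9. P1: load  L3  bus=[BusRd]  L3: P0=I P1=S P2=S  mem[L3]=20
10. P0: load  L0  bus=[BusRd]  L0: P0=S P1=I P2=I  mem[L0]=30
11. P2: store L2 := 6  bus=[BusRdX]  L2: P0=I P1=I P2=M  mem[L2]=67
12. P1: store L2 := 21  bus=[BusRdX,Flush]  L2: P0=I P1=M P2=I  mem[L2]=6
13. P0: load  L2  bus=[BusRd,Flush]  L2: P0=S P1=S P2=I  mem[L2]=21
14. P1: store L2 := 7  bus=[BusRdX]  L2: P0=I P1=M P2=I  mem[L2]=21
15. P2: load  L1  bus=[BusRd]  L1: P0=I P1=I P2=S  mem[L1]=10
16. P1: load  L7  bus=[BusRd]  L7: P0=I P1=S P2=I  mem[L7]=90
17. P2: store L4 := 73  bus=[BusRdX]  L4: P0=I P1=I P2=M  mem[L4]=70
18. P2: store L3 := 8  bus=[BusRdX]  L3: P0=I P1=I P2=M  mem[L3]=20
19. P0: store L2 := 85  bus=[BusRdX,Flush]  L2: P0=M P1=I P2=I  mem[L2]=7

memory[L6] = 60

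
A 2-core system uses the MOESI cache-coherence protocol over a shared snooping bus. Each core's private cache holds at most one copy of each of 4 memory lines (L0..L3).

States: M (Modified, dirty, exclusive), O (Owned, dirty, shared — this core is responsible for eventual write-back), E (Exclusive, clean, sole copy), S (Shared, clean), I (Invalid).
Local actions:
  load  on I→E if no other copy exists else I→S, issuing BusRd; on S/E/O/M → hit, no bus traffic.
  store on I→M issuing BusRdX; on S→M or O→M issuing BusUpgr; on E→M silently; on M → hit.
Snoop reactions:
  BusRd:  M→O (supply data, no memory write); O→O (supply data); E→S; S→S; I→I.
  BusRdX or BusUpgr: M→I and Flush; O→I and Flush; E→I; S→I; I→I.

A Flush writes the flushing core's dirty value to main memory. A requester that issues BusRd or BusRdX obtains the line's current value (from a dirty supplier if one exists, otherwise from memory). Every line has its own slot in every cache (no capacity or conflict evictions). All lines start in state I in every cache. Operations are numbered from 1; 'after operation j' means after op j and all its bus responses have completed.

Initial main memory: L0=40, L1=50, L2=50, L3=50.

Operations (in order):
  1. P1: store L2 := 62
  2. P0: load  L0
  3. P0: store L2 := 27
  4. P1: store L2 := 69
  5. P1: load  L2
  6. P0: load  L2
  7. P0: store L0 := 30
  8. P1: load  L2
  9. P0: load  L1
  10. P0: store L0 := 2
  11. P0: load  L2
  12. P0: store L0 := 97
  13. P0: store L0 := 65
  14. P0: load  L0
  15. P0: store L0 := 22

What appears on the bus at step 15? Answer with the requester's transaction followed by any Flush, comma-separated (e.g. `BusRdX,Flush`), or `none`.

[1] P1: store L2 := 62 | P0:I, P1:M(62) | bus: BusRdX
[2] P0: load  L0 | P0:E(40), P1:I | bus: BusRd
[3] P0: store L2 := 27 | P0:M(27), P1:I | bus: BusRdX,Flush
[4] P1: store L2 := 69 | P0:I, P1:M(69) | bus: BusRdX,Flush
[5] P1: load  L2 | P0:I, P1:M(69) | bus: none
[6] P0: load  L2 | P0:S(69), P1:O(69) | bus: BusRd
[7] P0: store L0 := 30 | P0:M(30), P1:I | bus: none
[8] P1: load  L2 | P0:S(69), P1:O(69) | bus: none
[9] P0: load  L1 | P0:E(50), P1:I | bus: BusRd
[10] P0: store L0 := 2 | P0:M(2), P1:I | bus: none
[11] P0: load  L2 | P0:S(69), P1:O(69) | bus: none
[12] P0: store L0 := 97 | P0:M(97), P1:I | bus: none
[13] P0: store L0 := 65 | P0:M(65), P1:I | bus: none
[14] P0: load  L0 | P0:M(65), P1:I | bus: none
[15] P0: store L0 := 22 | P0:M(22), P1:I | bus: none

bus = none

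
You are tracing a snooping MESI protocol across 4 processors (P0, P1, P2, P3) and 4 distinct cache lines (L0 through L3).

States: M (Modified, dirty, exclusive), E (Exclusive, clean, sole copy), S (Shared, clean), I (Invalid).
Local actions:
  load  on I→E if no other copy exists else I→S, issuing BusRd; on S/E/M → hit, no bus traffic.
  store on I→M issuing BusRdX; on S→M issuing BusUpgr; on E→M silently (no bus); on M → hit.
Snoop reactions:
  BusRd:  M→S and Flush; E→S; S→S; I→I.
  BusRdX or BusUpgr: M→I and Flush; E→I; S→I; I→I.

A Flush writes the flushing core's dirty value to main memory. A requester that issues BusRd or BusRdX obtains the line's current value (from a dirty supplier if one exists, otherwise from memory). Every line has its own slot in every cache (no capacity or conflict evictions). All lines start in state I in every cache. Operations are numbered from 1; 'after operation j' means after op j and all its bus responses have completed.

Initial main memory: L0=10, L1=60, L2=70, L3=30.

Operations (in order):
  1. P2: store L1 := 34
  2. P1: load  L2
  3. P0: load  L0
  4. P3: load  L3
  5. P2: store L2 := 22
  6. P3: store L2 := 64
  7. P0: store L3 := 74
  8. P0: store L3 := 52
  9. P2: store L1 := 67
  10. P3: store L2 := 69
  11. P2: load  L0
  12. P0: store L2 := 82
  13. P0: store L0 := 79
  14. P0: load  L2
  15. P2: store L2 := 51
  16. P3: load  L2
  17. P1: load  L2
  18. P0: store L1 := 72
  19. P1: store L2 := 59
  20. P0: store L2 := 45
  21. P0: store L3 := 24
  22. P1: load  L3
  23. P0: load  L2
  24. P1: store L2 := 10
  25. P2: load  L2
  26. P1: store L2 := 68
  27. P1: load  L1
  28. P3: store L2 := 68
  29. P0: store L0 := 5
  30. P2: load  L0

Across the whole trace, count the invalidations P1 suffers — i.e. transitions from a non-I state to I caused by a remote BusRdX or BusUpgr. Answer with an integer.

[1] P2: store L1 := 34 | P0:I, P1:I, P2:M(34), P3:I | bus: BusRdX
[2] P1: load  L2 | P0:I, P1:E(70), P2:I, P3:I | bus: BusRd
[3] P0: load  L0 | P0:E(10), P1:I, P2:I, P3:I | bus: BusRd
[4] P3: load  L3 | P0:I, P1:I, P2:I, P3:E(30) | bus: BusRd
[5] P2: store L2 := 22 | P0:I, P1:I, P2:M(22), P3:I | bus: BusRdX
[6] P3: store L2 := 64 | P0:I, P1:I, P2:I, P3:M(64) | bus: BusRdX,Flush
[7] P0: store L3 := 74 | P0:M(74), P1:I, P2:I, P3:I | bus: BusRdX
[8] P0: store L3 := 52 | P0:M(52), P1:I, P2:I, P3:I | bus: none
[9] P2: store L1 := 67 | P0:I, P1:I, P2:M(67), P3:I | bus: none
[10] P3: store L2 := 69 | P0:I, P1:I, P2:I, P3:M(69) | bus: none
[11] P2: load  L0 | P0:S(10), P1:I, P2:S(10), P3:I | bus: BusRd
[12] P0: store L2 := 82 | P0:M(82), P1:I, P2:I, P3:I | bus: BusRdX,Flush
[13] P0: store L0 := 79 | P0:M(79), P1:I, P2:I, P3:I | bus: BusUpgr
[14] P0: load  L2 | P0:M(82), P1:I, P2:I, P3:I | bus: none
[15] P2: store L2 := 51 | P0:I, P1:I, P2:M(51), P3:I | bus: BusRdX,Flush
[16] P3: load  L2 | P0:I, P1:I, P2:S(51), P3:S(51) | bus: BusRd,Flush
[17] P1: load  L2 | P0:I, P1:S(51), P2:S(51), P3:S(51) | bus: BusRd
[18] P0: store L1 := 72 | P0:M(72), P1:I, P2:I, P3:I | bus: BusRdX,Flush
[19] P1: store L2 := 59 | P0:I, P1:M(59), P2:I, P3:I | bus: BusUpgr
[20] P0: store L2 := 45 | P0:M(45), P1:I, P2:I, P3:I | bus: BusRdX,Flush
[21] P0: store L3 := 24 | P0:M(24), P1:I, P2:I, P3:I | bus: none
[22] P1: load  L3 | P0:S(24), P1:S(24), P2:I, P3:I | bus: BusRd,Flush
[23] P0: load  L2 | P0:M(45), P1:I, P2:I, P3:I | bus: none
[24] P1: store L2 := 10 | P0:I, P1:M(10), P2:I, P3:I | bus: BusRdX,Flush
[25] P2: load  L2 | P0:I, P1:S(10), P2:S(10), P3:I | bus: BusRd,Flush
[26] P1: store L2 := 68 | P0:I, P1:M(68), P2:I, P3:I | bus: BusUpgr
[27] P1: load  L1 | P0:S(72), P1:S(72), P2:I, P3:I | bus: BusRd,Flush
[28] P3: store L2 := 68 | P0:I, P1:I, P2:I, P3:M(68) | bus: BusRdX,Flush
[29] P0: store L0 := 5 | P0:M(5), P1:I, P2:I, P3:I | bus: none
[30] P2: load  L0 | P0:S(5), P1:I, P2:S(5), P3:I | bus: BusRd,Flush

invalidations = 3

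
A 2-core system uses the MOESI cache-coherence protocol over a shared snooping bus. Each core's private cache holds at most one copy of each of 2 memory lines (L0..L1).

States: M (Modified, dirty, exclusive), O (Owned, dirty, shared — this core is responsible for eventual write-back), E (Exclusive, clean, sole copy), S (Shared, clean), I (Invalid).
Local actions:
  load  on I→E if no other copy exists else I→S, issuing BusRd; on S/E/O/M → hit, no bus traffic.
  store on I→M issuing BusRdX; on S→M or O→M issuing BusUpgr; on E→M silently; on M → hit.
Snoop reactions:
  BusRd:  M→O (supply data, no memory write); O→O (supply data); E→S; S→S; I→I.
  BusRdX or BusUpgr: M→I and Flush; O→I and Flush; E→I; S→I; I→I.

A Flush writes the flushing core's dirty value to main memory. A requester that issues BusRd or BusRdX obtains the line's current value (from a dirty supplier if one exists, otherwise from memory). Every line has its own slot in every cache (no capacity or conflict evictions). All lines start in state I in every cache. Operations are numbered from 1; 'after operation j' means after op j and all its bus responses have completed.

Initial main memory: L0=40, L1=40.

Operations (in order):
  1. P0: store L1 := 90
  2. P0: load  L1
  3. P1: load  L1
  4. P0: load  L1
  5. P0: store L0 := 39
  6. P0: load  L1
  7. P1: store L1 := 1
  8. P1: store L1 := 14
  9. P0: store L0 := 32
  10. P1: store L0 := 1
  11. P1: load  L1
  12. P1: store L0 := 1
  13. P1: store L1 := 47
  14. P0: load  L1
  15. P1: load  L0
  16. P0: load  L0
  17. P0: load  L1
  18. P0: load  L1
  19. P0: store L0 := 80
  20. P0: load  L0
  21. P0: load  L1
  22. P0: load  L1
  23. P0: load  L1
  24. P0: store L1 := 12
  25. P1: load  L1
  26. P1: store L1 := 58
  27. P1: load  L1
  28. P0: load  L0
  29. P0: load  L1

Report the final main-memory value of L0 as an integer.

step 1: P0: store L1 := 90  ⟶  MI  (L1)  txn=BusRdX  M[L1]=40
step 2: P0: load  L1  ⟶  MI  (L1)  txn=∅  M[L1]=40
step 3: P1: load  L1  ⟶  OS  (L1)  txn=BusRd  M[L1]=40
step 4: P0: load  L1  ⟶  OS  (L1)  txn=∅  M[L1]=40
step 5: P0: store L0 := 39  ⟶  MI  (L0)  txn=BusRdX  M[L0]=40
step 6: P0: load  L1  ⟶  OS  (L1)  txn=∅  M[L1]=40
step 7: P1: store L1 := 1  ⟶  IM  (L1)  txn=BusUpgr+Flush  M[L1]=90
step 8: P1: store L1 := 14  ⟶  IM  (L1)  txn=∅  M[L1]=90
step 9: P0: store L0 := 32  ⟶  MI  (L0)  txn=∅  M[L0]=40
step 10: P1: store L0 := 1  ⟶  IM  (L0)  txn=BusRdX+Flush  M[L0]=32
step 11: P1: load  L1  ⟶  IM  (L1)  txn=∅  M[L1]=90
step 12: P1: store L0 := 1  ⟶  IM  (L0)  txn=∅  M[L0]=32
step 13: P1: store L1 := 47  ⟶  IM  (L1)  txn=∅  M[L1]=90
step 14: P0: load  L1  ⟶  SO  (L1)  txn=BusRd  M[L1]=90
step 15: P1: load  L0  ⟶  IM  (L0)  txn=∅  M[L0]=32
step 16: P0: load  L0  ⟶  SO  (L0)  txn=BusRd  M[L0]=32
step 17: P0: load  L1  ⟶  SO  (L1)  txn=∅  M[L1]=90
step 18: P0: load  L1  ⟶  SO  (L1)  txn=∅  M[L1]=90
step 19: P0: store L0 := 80  ⟶  MI  (L0)  txn=BusUpgr+Flush  M[L0]=1
step 20: P0: load  L0  ⟶  MI  (L0)  txn=∅  M[L0]=1
step 21: P0: load  L1  ⟶  SO  (L1)  txn=∅  M[L1]=90
step 22: P0: load  L1  ⟶  SO  (L1)  txn=∅  M[L1]=90
step 23: P0: load  L1  ⟶  SO  (L1)  txn=∅  M[L1]=90
step 24: P0: store L1 := 12  ⟶  MI  (L1)  txn=BusUpgr+Flush  M[L1]=47
step 25: P1: load  L1  ⟶  OS  (L1)  txn=BusRd  M[L1]=47
step 26: P1: store L1 := 58  ⟶  IM  (L1)  txn=BusUpgr+Flush  M[L1]=12
step 27: P1: load  L1  ⟶  IM  (L1)  txn=∅  M[L1]=12
step 28: P0: load  L0  ⟶  MI  (L0)  txn=∅  M[L0]=1
step 29: P0: load  L1  ⟶  SO  (L1)  txn=BusRd  M[L1]=12

memory[L0] = 1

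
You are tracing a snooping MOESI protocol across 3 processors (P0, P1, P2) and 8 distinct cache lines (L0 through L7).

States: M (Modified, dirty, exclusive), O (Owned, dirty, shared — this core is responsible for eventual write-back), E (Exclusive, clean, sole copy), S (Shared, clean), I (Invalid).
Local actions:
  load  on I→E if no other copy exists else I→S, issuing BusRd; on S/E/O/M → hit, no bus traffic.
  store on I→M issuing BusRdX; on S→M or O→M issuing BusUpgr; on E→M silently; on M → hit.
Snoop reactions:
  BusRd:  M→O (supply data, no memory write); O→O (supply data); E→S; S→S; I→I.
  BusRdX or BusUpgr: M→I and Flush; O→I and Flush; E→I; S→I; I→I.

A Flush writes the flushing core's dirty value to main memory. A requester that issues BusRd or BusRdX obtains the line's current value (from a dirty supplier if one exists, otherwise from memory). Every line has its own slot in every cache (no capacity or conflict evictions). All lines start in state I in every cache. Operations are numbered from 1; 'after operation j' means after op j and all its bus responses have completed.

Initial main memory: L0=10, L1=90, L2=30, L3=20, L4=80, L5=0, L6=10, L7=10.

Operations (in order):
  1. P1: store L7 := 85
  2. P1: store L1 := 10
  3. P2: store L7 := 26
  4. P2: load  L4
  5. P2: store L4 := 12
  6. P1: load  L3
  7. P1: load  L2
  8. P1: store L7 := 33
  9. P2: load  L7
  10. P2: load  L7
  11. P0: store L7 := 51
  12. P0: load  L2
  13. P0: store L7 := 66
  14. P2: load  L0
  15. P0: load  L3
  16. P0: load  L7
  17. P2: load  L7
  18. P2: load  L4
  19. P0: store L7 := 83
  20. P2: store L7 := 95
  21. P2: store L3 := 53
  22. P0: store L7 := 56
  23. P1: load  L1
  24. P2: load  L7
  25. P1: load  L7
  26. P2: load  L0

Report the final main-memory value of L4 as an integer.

[1] P1: store L7 := 85 | P0:I, P1:M(85), P2:I | bus: BusRdX
[2] P1: store L1 := 10 | P0:I, P1:M(10), P2:I | bus: BusRdX
[3] P2: store L7 := 26 | P0:I, P1:I, P2:M(26) | bus: BusRdX,Flush
[4] P2: load  L4 | P0:I, P1:I, P2:E(80) | bus: BusRd
[5] P2: store L4 := 12 | P0:I, P1:I, P2:M(12) | bus: none
[6] P1: load  L3 | P0:I, P1:E(20), P2:I | bus: BusRd
[7] P1: load  L2 | P0:I, P1:E(30), P2:I | bus: BusRd
[8] P1: store L7 := 33 | P0:I, P1:M(33), P2:I | bus: BusRdX,Flush
[9] P2: load  L7 | P0:I, P1:O(33), P2:S(33) | bus: BusRd
[10] P2: load  L7 | P0:I, P1:O(33), P2:S(33) | bus: none
[11] P0: store L7 := 51 | P0:M(51), P1:I, P2:I | bus: BusRdX,Flush
[12] P0: load  L2 | P0:S(30), P1:S(30), P2:I | bus: BusRd
[13] P0: store L7 := 66 | P0:M(66), P1:I, P2:I | bus: none
[14] P2: load  L0 | P0:I, P1:I, P2:E(10) | bus: BusRd
[15] P0: load  L3 | P0:S(20), P1:S(20), P2:I | bus: BusRd
[16] P0: load  L7 | P0:M(66), P1:I, P2:I | bus: none
[17] P2: load  L7 | P0:O(66), P1:I, P2:S(66) | bus: BusRd
[18] P2: load  L4 | P0:I, P1:I, P2:M(12) | bus: none
[19] P0: store L7 := 83 | P0:M(83), P1:I, P2:I | bus: BusUpgr
[20] P2: store L7 := 95 | P0:I, P1:I, P2:M(95) | bus: BusRdX,Flush
[21] P2: store L3 := 53 | P0:I, P1:I, P2:M(53) | bus: BusRdX
[22] P0: store L7 := 56 | P0:M(56), P1:I, P2:I | bus: BusRdX,Flush
[23] P1: load  L1 | P0:I, P1:M(10), P2:I | bus: none
[24] P2: load  L7 | P0:O(56), P1:I, P2:S(56) | bus: BusRd
[25] P1: load  L7 | P0:O(56), P1:S(56), P2:S(56) | bus: BusRd
[26] P2: load  L0 | P0:I, P1:I, P2:E(10) | bus: none

memory[L4] = 80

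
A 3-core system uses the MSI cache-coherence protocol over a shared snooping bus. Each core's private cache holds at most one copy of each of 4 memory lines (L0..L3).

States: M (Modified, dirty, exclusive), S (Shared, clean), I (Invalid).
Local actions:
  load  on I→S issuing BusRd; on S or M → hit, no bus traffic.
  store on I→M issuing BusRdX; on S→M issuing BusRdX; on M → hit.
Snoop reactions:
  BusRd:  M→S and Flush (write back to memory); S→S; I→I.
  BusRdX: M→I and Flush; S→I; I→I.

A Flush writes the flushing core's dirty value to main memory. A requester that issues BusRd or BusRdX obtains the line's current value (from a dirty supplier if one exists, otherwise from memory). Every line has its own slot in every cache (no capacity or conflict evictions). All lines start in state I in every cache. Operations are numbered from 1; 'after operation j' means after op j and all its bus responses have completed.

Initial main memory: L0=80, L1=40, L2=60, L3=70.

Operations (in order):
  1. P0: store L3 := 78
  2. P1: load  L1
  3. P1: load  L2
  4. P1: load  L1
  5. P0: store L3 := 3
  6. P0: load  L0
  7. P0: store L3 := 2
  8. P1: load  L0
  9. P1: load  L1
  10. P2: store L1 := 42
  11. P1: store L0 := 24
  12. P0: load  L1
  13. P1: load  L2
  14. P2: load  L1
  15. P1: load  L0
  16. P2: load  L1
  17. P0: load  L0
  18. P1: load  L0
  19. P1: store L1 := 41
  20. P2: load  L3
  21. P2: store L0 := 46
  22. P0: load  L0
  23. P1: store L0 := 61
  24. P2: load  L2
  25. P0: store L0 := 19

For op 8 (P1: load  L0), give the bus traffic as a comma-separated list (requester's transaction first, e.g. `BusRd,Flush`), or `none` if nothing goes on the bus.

bus = BusRd

1. P0: store L3 := 78  bus=[BusRdX]  L3: P0=M P1=I P2=I  mem[L3]=70
2. P1: load  L1  bus=[BusRd]  L1: P0=I P1=S P2=I  mem[L1]=40
3. P1: load  L2  bus=[BusRd]  L2: P0=I P1=S P2=I  mem[L2]=60
4. P1: load  L1  bus=[-]  L1: P0=I P1=S P2=I  mem[L1]=40
5. P0: store L3 := 3  bus=[-]  L3: P0=M P1=I P2=I  mem[L3]=70
6. P0: load  L0  bus=[BusRd]  L0: P0=S P1=I P2=I  mem[L0]=80
7. P0: store L3 := 2  bus=[-]  L3: P0=M P1=I P2=I  mem[L3]=70
8. P1: load  L0  bus=[BusRd]  L0: P0=S P1=S P2=I  mem[L0]=80
9. P1: load  L1  bus=[-]  L1: P0=I P1=S P2=I  mem[L1]=40
10. P2: store L1 := 42  bus=[BusRdX]  L1: P0=I P1=I P2=M  mem[L1]=40
11. P1: store L0 := 24  bus=[BusRdX]  L0: P0=I P1=M P2=I  mem[L0]=80
12. P0: load  L1  bus=[BusRd,Flush]  L1: P0=S P1=I P2=S  mem[L1]=42
13. P1: load  L2  bus=[-]  L2: P0=I P1=S P2=I  mem[L2]=60
14. P2: load  L1  bus=[-]  L1: P0=S P1=I P2=S  mem[L1]=42
15. P1: load  L0  bus=[-]  L0: P0=I P1=M P2=I  mem[L0]=80
16. P2: load  L1  bus=[-]  L1: P0=S P1=I P2=S  mem[L1]=42
17. P0: load  L0  bus=[BusRd,Flush]  L0: P0=S P1=S P2=I  mem[L0]=24
18. P1: load  L0  bus=[-]  L0: P0=S P1=S P2=I  mem[L0]=24
19. P1: store L1 := 41  bus=[BusRdX]  L1: P0=I P1=M P2=I  mem[L1]=42
20. P2: load  L3  bus=[BusRd,Flush]  L3: P0=S P1=I P2=S  mem[L3]=2
21. P2: store L0 := 46  bus=[BusRdX]  L0: P0=I P1=I P2=M  mem[L0]=24
22. P0: load  L0  bus=[BusRd,Flush]  L0: P0=S P1=I P2=S  mem[L0]=46
23. P1: store L0 := 61  bus=[BusRdX]  L0: P0=I P1=M P2=I  mem[L0]=46
24. P2: load  L2  bus=[BusRd]  L2: P0=I P1=S P2=S  mem[L2]=60
25. P0: store L0 := 19  bus=[BusRdX,Flush]  L0: P0=M P1=I P2=I  mem[L0]=61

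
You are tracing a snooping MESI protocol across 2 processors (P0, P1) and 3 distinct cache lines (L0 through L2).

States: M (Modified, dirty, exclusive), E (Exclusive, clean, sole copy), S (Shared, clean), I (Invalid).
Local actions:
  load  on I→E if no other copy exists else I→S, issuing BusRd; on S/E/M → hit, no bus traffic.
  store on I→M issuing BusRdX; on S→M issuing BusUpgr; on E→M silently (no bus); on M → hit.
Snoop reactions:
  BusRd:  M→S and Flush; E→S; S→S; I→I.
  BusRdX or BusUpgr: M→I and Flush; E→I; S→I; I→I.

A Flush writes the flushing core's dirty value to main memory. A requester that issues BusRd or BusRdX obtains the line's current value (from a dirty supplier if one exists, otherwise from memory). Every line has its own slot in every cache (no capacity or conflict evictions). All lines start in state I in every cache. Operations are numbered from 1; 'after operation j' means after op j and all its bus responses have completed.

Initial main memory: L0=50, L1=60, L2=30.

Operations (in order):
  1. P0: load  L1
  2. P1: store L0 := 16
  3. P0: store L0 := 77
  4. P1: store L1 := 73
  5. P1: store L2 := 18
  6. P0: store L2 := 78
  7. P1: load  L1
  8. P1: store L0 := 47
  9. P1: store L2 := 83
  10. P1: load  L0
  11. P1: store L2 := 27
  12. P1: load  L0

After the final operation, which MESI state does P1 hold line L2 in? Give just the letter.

state = M

1. P0: load  L1  bus=[BusRd]  L1: P0=E P1=I  mem[L1]=60
2. P1: store L0 := 16  bus=[BusRdX]  L0: P0=I P1=M  mem[L0]=50
3. P0: store L0 := 77  bus=[BusRdX,Flush]  L0: P0=M P1=I  mem[L0]=16
4. P1: store L1 := 73  bus=[BusRdX]  L1: P0=I P1=M  mem[L1]=60
5. P1: store L2 := 18  bus=[BusRdX]  L2: P0=I P1=M  mem[L2]=30
6. P0: store L2 := 78  bus=[BusRdX,Flush]  L2: P0=M P1=I  mem[L2]=18
7. P1: load  L1  bus=[-]  L1: P0=I P1=M  mem[L1]=60
8. P1: store L0 := 47  bus=[BusRdX,Flush]  L0: P0=I P1=M  mem[L0]=77
9. P1: store L2 := 83  bus=[BusRdX,Flush]  L2: P0=I P1=M  mem[L2]=78
10. P1: load  L0  bus=[-]  L0: P0=I P1=M  mem[L0]=77
11. P1: store L2 := 27  bus=[-]  L2: P0=I P1=M  mem[L2]=78
12. P1: load  L0  bus=[-]  L0: P0=I P1=M  mem[L0]=77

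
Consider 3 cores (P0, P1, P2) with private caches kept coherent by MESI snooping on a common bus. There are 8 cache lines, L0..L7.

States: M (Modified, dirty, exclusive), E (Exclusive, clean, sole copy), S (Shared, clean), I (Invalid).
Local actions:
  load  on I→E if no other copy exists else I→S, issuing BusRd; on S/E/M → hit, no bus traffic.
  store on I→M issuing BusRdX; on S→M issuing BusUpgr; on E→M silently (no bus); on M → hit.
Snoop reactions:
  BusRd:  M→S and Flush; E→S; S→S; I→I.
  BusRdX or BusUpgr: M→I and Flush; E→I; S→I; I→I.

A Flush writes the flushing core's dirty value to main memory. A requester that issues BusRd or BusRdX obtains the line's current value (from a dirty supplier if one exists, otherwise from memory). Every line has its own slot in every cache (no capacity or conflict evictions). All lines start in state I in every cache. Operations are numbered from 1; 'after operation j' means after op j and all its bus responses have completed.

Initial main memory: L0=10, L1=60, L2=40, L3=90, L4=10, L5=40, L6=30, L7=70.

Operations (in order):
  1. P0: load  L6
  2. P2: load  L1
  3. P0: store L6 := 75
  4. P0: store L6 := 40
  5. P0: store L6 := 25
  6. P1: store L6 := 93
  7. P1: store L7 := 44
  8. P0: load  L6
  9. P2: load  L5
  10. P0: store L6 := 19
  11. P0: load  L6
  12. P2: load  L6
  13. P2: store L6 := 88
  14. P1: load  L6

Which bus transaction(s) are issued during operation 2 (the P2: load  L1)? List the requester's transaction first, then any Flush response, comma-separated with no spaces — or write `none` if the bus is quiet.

bus = BusRd

step 1: P0: load  L6  ⟶  EII  (L6)  txn=BusRd  M[L6]=30
step 2: P2: load  L1  ⟶  IIE  (L1)  txn=BusRd  M[L1]=60
step 3: P0: store L6 := 75  ⟶  MII  (L6)  txn=∅  M[L6]=30
step 4: P0: store L6 := 40  ⟶  MII  (L6)  txn=∅  M[L6]=30
step 5: P0: store L6 := 25  ⟶  MII  (L6)  txn=∅  M[L6]=30
step 6: P1: store L6 := 93  ⟶  IMI  (L6)  txn=BusRdX+Flush  M[L6]=25
step 7: P1: store L7 := 44  ⟶  IMI  (L7)  txn=BusRdX  M[L7]=70
step 8: P0: load  L6  ⟶  SSI  (L6)  txn=BusRd+Flush  M[L6]=93
step 9: P2: load  L5  ⟶  IIE  (L5)  txn=BusRd  M[L5]=40
step 10: P0: store L6 := 19  ⟶  MII  (L6)  txn=BusUpgr  M[L6]=93
step 11: P0: load  L6  ⟶  MII  (L6)  txn=∅  M[L6]=93
step 12: P2: load  L6  ⟶  SIS  (L6)  txn=BusRd+Flush  M[L6]=19
step 13: P2: store L6 := 88  ⟶  IIM  (L6)  txn=BusUpgr  M[L6]=19
step 14: P1: load  L6  ⟶  ISS  (L6)  txn=BusRd+Flush  M[L6]=88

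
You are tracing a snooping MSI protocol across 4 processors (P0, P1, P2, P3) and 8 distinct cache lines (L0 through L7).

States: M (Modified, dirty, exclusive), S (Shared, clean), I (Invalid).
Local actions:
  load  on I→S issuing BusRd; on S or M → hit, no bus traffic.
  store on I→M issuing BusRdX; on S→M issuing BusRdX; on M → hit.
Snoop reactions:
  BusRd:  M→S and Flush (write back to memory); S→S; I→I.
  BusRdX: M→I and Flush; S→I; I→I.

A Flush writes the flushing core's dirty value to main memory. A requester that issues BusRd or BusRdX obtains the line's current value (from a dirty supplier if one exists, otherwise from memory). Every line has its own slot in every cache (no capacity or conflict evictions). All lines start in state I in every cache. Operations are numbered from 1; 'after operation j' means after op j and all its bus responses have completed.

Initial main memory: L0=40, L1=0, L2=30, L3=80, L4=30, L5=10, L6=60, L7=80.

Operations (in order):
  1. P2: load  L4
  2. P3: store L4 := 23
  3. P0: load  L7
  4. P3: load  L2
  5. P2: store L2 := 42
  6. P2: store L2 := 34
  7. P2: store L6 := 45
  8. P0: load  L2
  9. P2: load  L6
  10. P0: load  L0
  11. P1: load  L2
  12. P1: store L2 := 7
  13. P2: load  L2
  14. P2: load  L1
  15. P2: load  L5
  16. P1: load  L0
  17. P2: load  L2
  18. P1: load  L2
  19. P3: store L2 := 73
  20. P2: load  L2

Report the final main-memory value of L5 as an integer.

memory[L5] = 10

step 1: P2: load  L4  ⟶  IISI  (L4)  txn=BusRd  M[L4]=30
step 2: P3: store L4 := 23  ⟶  IIIM  (L4)  txn=BusRdX  M[L4]=30
step 3: P0: load  L7  ⟶  SIII  (L7)  txn=BusRd  M[L7]=80
step 4: P3: load  L2  ⟶  IIIS  (L2)  txn=BusRd  M[L2]=30
step 5: P2: store L2 := 42  ⟶  IIMI  (L2)  txn=BusRdX  M[L2]=30
step 6: P2: store L2 := 34  ⟶  IIMI  (L2)  txn=∅  M[L2]=30
step 7: P2: store L6 := 45  ⟶  IIMI  (L6)  txn=BusRdX  M[L6]=60
step 8: P0: load  L2  ⟶  SISI  (L2)  txn=BusRd+Flush  M[L2]=34
step 9: P2: load  L6  ⟶  IIMI  (L6)  txn=∅  M[L6]=60
step 10: P0: load  L0  ⟶  SIII  (L0)  txn=BusRd  M[L0]=40
step 11: P1: load  L2  ⟶  SSSI  (L2)  txn=BusRd  M[L2]=34
step 12: P1: store L2 := 7  ⟶  IMII  (L2)  txn=BusRdX  M[L2]=34
step 13: P2: load  L2  ⟶  ISSI  (L2)  txn=BusRd+Flush  M[L2]=7
step 14: P2: load  L1  ⟶  IISI  (L1)  txn=BusRd  M[L1]=0
step 15: P2: load  L5  ⟶  IISI  (L5)  txn=BusRd  M[L5]=10
step 16: P1: load  L0  ⟶  SSII  (L0)  txn=BusRd  M[L0]=40
step 17: P2: load  L2  ⟶  ISSI  (L2)  txn=∅  M[L2]=7
step 18: P1: load  L2  ⟶  ISSI  (L2)  txn=∅  M[L2]=7
step 19: P3: store L2 := 73  ⟶  IIIM  (L2)  txn=BusRdX  M[L2]=7
step 20: P2: load  L2  ⟶  IISS  (L2)  txn=BusRd+Flush  M[L2]=73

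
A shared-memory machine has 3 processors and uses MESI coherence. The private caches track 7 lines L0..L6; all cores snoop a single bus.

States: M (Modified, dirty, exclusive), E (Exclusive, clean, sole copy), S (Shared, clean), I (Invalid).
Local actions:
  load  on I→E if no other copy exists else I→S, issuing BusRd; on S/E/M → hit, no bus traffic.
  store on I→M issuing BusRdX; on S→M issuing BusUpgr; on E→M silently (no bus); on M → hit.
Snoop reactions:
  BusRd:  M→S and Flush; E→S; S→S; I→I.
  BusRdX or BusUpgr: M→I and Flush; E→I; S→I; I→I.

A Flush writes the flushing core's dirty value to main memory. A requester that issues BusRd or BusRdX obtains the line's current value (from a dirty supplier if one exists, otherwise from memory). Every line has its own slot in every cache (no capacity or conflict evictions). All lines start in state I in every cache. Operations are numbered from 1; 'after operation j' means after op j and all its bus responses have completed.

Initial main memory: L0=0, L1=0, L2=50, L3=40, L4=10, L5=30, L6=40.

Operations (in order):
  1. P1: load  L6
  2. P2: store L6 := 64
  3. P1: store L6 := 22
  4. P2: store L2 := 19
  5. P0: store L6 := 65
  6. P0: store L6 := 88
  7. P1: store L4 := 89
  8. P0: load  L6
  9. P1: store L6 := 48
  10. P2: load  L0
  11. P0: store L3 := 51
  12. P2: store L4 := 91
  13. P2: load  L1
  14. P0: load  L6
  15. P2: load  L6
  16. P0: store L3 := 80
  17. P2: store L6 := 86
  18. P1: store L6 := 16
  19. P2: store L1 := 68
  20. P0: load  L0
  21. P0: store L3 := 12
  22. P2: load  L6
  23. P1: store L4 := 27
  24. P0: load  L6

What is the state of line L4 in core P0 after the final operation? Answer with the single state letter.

  op1 P1: load  L6 → I/E/I on L6; bus BusRd; mem=40
  op2 P2: store L6 := 64 → I/I/M on L6; bus BusRdX; mem=40
  op3 P1: store L6 := 22 → I/M/I on L6; bus BusRdX Flush; mem=64
  op4 P2: store L2 := 19 → I/I/M on L2; bus BusRdX; mem=50
  op5 P0: store L6 := 65 → M/I/I on L6; bus BusRdX Flush; mem=22
  op6 P0: store L6 := 88 → M/I/I on L6; bus (none); mem=22
  op7 P1: store L4 := 89 → I/M/I on L4; bus BusRdX; mem=10
  op8 P0: load  L6 → M/I/I on L6; bus (none); mem=22
  op9 P1: store L6 := 48 → I/M/I on L6; bus BusRdX Flush; mem=88
  op10 P2: load  L0 → I/I/E on L0; bus BusRd; mem=0
  op11 P0: store L3 := 51 → M/I/I on L3; bus BusRdX; mem=40
  op12 P2: store L4 := 91 → I/I/M on L4; bus BusRdX Flush; mem=89
  op13 P2: load  L1 → I/I/E on L1; bus BusRd; mem=0
  op14 P0: load  L6 → S/S/I on L6; bus BusRd Flush; mem=48
  op15 P2: load  L6 → S/S/S on L6; bus BusRd; mem=48
  op16 P0: store L3 := 80 → M/I/I on L3; bus (none); mem=40
  op17 P2: store L6 := 86 → I/I/M on L6; bus BusUpgr; mem=48
  op18 P1: store L6 := 16 → I/M/I on L6; bus BusRdX Flush; mem=86
  op19 P2: store L1 := 68 → I/I/M on L1; bus (none); mem=0
  op20 P0: load  L0 → S/I/S on L0; bus BusRd; mem=0
  op21 P0: store L3 := 12 → M/I/I on L3; bus (none); mem=40
  op22 P2: load  L6 → I/S/S on L6; bus BusRd Flush; mem=16
  op23 P1: store L4 := 27 → I/M/I on L4; bus BusRdX Flush; mem=91
  op24 P0: load  L6 → S/S/S on L6; bus BusRd; mem=16

state = I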